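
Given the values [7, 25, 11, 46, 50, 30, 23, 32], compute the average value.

28

Step 1: Sum all values: 7 + 25 + 11 + 46 + 50 + 30 + 23 + 32 = 224
Step 2: Count the number of values: n = 8
Step 3: Mean = sum / n = 224 / 8 = 28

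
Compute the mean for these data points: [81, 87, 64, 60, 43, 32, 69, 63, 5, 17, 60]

52.8182

Step 1: Sum all values: 81 + 87 + 64 + 60 + 43 + 32 + 69 + 63 + 5 + 17 + 60 = 581
Step 2: Count the number of values: n = 11
Step 3: Mean = sum / n = 581 / 11 = 52.8182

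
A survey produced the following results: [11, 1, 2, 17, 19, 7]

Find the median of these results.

9

Step 1: Sort the data in ascending order: [1, 2, 7, 11, 17, 19]
Step 2: The number of values is n = 6.
Step 3: Since n is even, the median is the average of positions 3 and 4:
  Median = (7 + 11) / 2 = 9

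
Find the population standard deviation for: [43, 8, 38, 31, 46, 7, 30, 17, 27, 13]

13.4536

Step 1: Compute the mean: 26
Step 2: Sum of squared deviations from the mean: 1810
Step 3: Population variance = 1810 / 10 = 181
Step 4: Standard deviation = sqrt(181) = 13.4536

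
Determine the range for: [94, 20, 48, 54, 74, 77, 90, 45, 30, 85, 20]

74

Step 1: Identify the maximum value: max = 94
Step 2: Identify the minimum value: min = 20
Step 3: Range = max - min = 94 - 20 = 74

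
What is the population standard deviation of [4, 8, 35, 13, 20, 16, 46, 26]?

13.2004

Step 1: Compute the mean: 21
Step 2: Sum of squared deviations from the mean: 1394
Step 3: Population variance = 1394 / 8 = 174.25
Step 4: Standard deviation = sqrt(174.25) = 13.2004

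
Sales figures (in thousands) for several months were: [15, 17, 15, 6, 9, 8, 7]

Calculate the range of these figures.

11

Step 1: Identify the maximum value: max = 17
Step 2: Identify the minimum value: min = 6
Step 3: Range = max - min = 17 - 6 = 11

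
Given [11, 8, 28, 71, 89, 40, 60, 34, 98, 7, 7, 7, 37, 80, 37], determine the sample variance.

1003.0667

Step 1: Compute the mean: (11 + 8 + 28 + 71 + 89 + 40 + 60 + 34 + 98 + 7 + 7 + 7 + 37 + 80 + 37) / 15 = 40.9333
Step 2: Compute squared deviations from the mean:
  (11 - 40.9333)^2 = 896.0044
  (8 - 40.9333)^2 = 1084.6044
  (28 - 40.9333)^2 = 167.2711
  (71 - 40.9333)^2 = 904.0044
  (89 - 40.9333)^2 = 2310.4044
  (40 - 40.9333)^2 = 0.8711
  (60 - 40.9333)^2 = 363.5378
  (34 - 40.9333)^2 = 48.0711
  (98 - 40.9333)^2 = 3256.6044
  (7 - 40.9333)^2 = 1151.4711
  (7 - 40.9333)^2 = 1151.4711
  (7 - 40.9333)^2 = 1151.4711
  (37 - 40.9333)^2 = 15.4711
  (80 - 40.9333)^2 = 1526.2044
  (37 - 40.9333)^2 = 15.4711
Step 3: Sum of squared deviations = 14042.9333
Step 4: Sample variance = 14042.9333 / 14 = 1003.0667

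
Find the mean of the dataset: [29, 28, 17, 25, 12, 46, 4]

23

Step 1: Sum all values: 29 + 28 + 17 + 25 + 12 + 46 + 4 = 161
Step 2: Count the number of values: n = 7
Step 3: Mean = sum / n = 161 / 7 = 23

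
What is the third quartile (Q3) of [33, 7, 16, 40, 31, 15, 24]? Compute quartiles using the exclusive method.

33

Step 1: Sort the data: [7, 15, 16, 24, 31, 33, 40]
Step 2: n = 7
Step 3: Using the exclusive quartile method:
  Q1 = 15
  Q2 (median) = 24
  Q3 = 33
  IQR = Q3 - Q1 = 33 - 15 = 18
Step 4: Q3 = 33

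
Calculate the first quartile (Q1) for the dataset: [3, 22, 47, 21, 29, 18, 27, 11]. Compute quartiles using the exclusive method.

12.75

Step 1: Sort the data: [3, 11, 18, 21, 22, 27, 29, 47]
Step 2: n = 8
Step 3: Using the exclusive quartile method:
  Q1 = 12.75
  Q2 (median) = 21.5
  Q3 = 28.5
  IQR = Q3 - Q1 = 28.5 - 12.75 = 15.75
Step 4: Q1 = 12.75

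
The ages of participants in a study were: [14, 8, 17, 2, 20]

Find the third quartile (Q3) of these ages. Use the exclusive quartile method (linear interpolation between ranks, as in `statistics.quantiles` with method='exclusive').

18.5

Step 1: Sort the data: [2, 8, 14, 17, 20]
Step 2: n = 5
Step 3: Using the exclusive quartile method:
  Q1 = 5
  Q2 (median) = 14
  Q3 = 18.5
  IQR = Q3 - Q1 = 18.5 - 5 = 13.5
Step 4: Q3 = 18.5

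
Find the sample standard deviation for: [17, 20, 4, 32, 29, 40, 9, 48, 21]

14.2224

Step 1: Compute the mean: 24.4444
Step 2: Sum of squared deviations from the mean: 1618.2222
Step 3: Sample variance = 1618.2222 / 8 = 202.2778
Step 4: Standard deviation = sqrt(202.2778) = 14.2224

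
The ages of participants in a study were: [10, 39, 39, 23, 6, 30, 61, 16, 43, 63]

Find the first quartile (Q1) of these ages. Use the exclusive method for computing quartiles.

14.5

Step 1: Sort the data: [6, 10, 16, 23, 30, 39, 39, 43, 61, 63]
Step 2: n = 10
Step 3: Using the exclusive quartile method:
  Q1 = 14.5
  Q2 (median) = 34.5
  Q3 = 47.5
  IQR = Q3 - Q1 = 47.5 - 14.5 = 33
Step 4: Q1 = 14.5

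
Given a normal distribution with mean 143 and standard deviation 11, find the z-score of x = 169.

2.3636

Step 1: Recall the z-score formula: z = (x - mu) / sigma
Step 2: Substitute values: z = (169 - 143) / 11
Step 3: z = 26 / 11 = 2.3636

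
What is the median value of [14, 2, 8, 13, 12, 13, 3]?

12

Step 1: Sort the data in ascending order: [2, 3, 8, 12, 13, 13, 14]
Step 2: The number of values is n = 7.
Step 3: Since n is odd, the median is the middle value at position 4: 12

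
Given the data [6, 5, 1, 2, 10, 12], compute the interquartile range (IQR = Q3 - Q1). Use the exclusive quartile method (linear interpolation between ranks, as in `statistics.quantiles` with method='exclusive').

8.75

Step 1: Sort the data: [1, 2, 5, 6, 10, 12]
Step 2: n = 6
Step 3: Using the exclusive quartile method:
  Q1 = 1.75
  Q2 (median) = 5.5
  Q3 = 10.5
  IQR = Q3 - Q1 = 10.5 - 1.75 = 8.75
Step 4: IQR = 8.75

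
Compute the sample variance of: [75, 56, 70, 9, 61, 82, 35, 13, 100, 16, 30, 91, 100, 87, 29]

1057.6381

Step 1: Compute the mean: (75 + 56 + 70 + 9 + 61 + 82 + 35 + 13 + 100 + 16 + 30 + 91 + 100 + 87 + 29) / 15 = 56.9333
Step 2: Compute squared deviations from the mean:
  (75 - 56.9333)^2 = 326.4044
  (56 - 56.9333)^2 = 0.8711
  (70 - 56.9333)^2 = 170.7378
  (9 - 56.9333)^2 = 2297.6044
  (61 - 56.9333)^2 = 16.5378
  (82 - 56.9333)^2 = 628.3378
  (35 - 56.9333)^2 = 481.0711
  (13 - 56.9333)^2 = 1930.1378
  (100 - 56.9333)^2 = 1854.7378
  (16 - 56.9333)^2 = 1675.5378
  (30 - 56.9333)^2 = 725.4044
  (91 - 56.9333)^2 = 1160.5378
  (100 - 56.9333)^2 = 1854.7378
  (87 - 56.9333)^2 = 904.0044
  (29 - 56.9333)^2 = 780.2711
Step 3: Sum of squared deviations = 14806.9333
Step 4: Sample variance = 14806.9333 / 14 = 1057.6381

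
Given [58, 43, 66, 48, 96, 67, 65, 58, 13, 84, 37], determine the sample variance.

510.4182

Step 1: Compute the mean: (58 + 43 + 66 + 48 + 96 + 67 + 65 + 58 + 13 + 84 + 37) / 11 = 57.7273
Step 2: Compute squared deviations from the mean:
  (58 - 57.7273)^2 = 0.0744
  (43 - 57.7273)^2 = 216.8926
  (66 - 57.7273)^2 = 68.438
  (48 - 57.7273)^2 = 94.6198
  (96 - 57.7273)^2 = 1464.8017
  (67 - 57.7273)^2 = 85.9835
  (65 - 57.7273)^2 = 52.8926
  (58 - 57.7273)^2 = 0.0744
  (13 - 57.7273)^2 = 2000.5289
  (84 - 57.7273)^2 = 690.2562
  (37 - 57.7273)^2 = 429.6198
Step 3: Sum of squared deviations = 5104.1818
Step 4: Sample variance = 5104.1818 / 10 = 510.4182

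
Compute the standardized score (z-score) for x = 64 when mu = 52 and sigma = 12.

1

Step 1: Recall the z-score formula: z = (x - mu) / sigma
Step 2: Substitute values: z = (64 - 52) / 12
Step 3: z = 12 / 12 = 1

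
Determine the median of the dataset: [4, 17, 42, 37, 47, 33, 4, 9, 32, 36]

32.5

Step 1: Sort the data in ascending order: [4, 4, 9, 17, 32, 33, 36, 37, 42, 47]
Step 2: The number of values is n = 10.
Step 3: Since n is even, the median is the average of positions 5 and 6:
  Median = (32 + 33) / 2 = 32.5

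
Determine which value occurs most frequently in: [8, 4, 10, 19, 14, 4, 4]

4

Step 1: Count the frequency of each value:
  4: appears 3 time(s)
  8: appears 1 time(s)
  10: appears 1 time(s)
  14: appears 1 time(s)
  19: appears 1 time(s)
Step 2: The value 4 appears most frequently (3 times).
Step 3: Mode = 4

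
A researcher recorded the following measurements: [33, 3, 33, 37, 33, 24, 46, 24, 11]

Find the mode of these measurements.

33

Step 1: Count the frequency of each value:
  3: appears 1 time(s)
  11: appears 1 time(s)
  24: appears 2 time(s)
  33: appears 3 time(s)
  37: appears 1 time(s)
  46: appears 1 time(s)
Step 2: The value 33 appears most frequently (3 times).
Step 3: Mode = 33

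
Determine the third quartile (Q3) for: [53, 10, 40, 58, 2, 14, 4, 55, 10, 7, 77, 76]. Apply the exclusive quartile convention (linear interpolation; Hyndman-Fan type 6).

57.25

Step 1: Sort the data: [2, 4, 7, 10, 10, 14, 40, 53, 55, 58, 76, 77]
Step 2: n = 12
Step 3: Using the exclusive quartile method:
  Q1 = 7.75
  Q2 (median) = 27
  Q3 = 57.25
  IQR = Q3 - Q1 = 57.25 - 7.75 = 49.5
Step 4: Q3 = 57.25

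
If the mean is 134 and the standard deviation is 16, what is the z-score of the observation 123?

-0.6875

Step 1: Recall the z-score formula: z = (x - mu) / sigma
Step 2: Substitute values: z = (123 - 134) / 16
Step 3: z = -11 / 16 = -0.6875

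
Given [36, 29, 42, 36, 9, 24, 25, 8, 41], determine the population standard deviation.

11.9236

Step 1: Compute the mean: 27.7778
Step 2: Sum of squared deviations from the mean: 1279.5556
Step 3: Population variance = 1279.5556 / 9 = 142.1728
Step 4: Standard deviation = sqrt(142.1728) = 11.9236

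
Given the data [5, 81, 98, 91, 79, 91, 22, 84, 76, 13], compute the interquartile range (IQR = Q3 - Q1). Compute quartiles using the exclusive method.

71.25

Step 1: Sort the data: [5, 13, 22, 76, 79, 81, 84, 91, 91, 98]
Step 2: n = 10
Step 3: Using the exclusive quartile method:
  Q1 = 19.75
  Q2 (median) = 80
  Q3 = 91
  IQR = Q3 - Q1 = 91 - 19.75 = 71.25
Step 4: IQR = 71.25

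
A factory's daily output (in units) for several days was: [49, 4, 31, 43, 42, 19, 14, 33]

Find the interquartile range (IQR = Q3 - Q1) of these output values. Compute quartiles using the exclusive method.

27.5

Step 1: Sort the data: [4, 14, 19, 31, 33, 42, 43, 49]
Step 2: n = 8
Step 3: Using the exclusive quartile method:
  Q1 = 15.25
  Q2 (median) = 32
  Q3 = 42.75
  IQR = Q3 - Q1 = 42.75 - 15.25 = 27.5
Step 4: IQR = 27.5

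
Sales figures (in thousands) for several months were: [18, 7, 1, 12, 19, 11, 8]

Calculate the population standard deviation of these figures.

5.8414

Step 1: Compute the mean: 10.8571
Step 2: Sum of squared deviations from the mean: 238.8571
Step 3: Population variance = 238.8571 / 7 = 34.1224
Step 4: Standard deviation = sqrt(34.1224) = 5.8414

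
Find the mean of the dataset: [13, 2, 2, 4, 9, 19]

8.1667

Step 1: Sum all values: 13 + 2 + 2 + 4 + 9 + 19 = 49
Step 2: Count the number of values: n = 6
Step 3: Mean = sum / n = 49 / 6 = 8.1667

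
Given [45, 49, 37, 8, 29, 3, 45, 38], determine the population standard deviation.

16.2538

Step 1: Compute the mean: 31.75
Step 2: Sum of squared deviations from the mean: 2113.5
Step 3: Population variance = 2113.5 / 8 = 264.1875
Step 4: Standard deviation = sqrt(264.1875) = 16.2538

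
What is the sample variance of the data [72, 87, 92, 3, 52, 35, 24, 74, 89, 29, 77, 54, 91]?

867.9103

Step 1: Compute the mean: (72 + 87 + 92 + 3 + 52 + 35 + 24 + 74 + 89 + 29 + 77 + 54 + 91) / 13 = 59.9231
Step 2: Compute squared deviations from the mean:
  (72 - 59.9231)^2 = 145.8521
  (87 - 59.9231)^2 = 733.1598
  (92 - 59.9231)^2 = 1028.929
  (3 - 59.9231)^2 = 3240.2367
  (52 - 59.9231)^2 = 62.7751
  (35 - 59.9231)^2 = 621.1598
  (24 - 59.9231)^2 = 1290.4675
  (74 - 59.9231)^2 = 198.1598
  (89 - 59.9231)^2 = 845.4675
  (29 - 59.9231)^2 = 956.2367
  (77 - 59.9231)^2 = 291.6213
  (54 - 59.9231)^2 = 35.0828
  (91 - 59.9231)^2 = 965.7751
Step 3: Sum of squared deviations = 10414.9231
Step 4: Sample variance = 10414.9231 / 12 = 867.9103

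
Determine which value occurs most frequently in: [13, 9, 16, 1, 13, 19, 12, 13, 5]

13

Step 1: Count the frequency of each value:
  1: appears 1 time(s)
  5: appears 1 time(s)
  9: appears 1 time(s)
  12: appears 1 time(s)
  13: appears 3 time(s)
  16: appears 1 time(s)
  19: appears 1 time(s)
Step 2: The value 13 appears most frequently (3 times).
Step 3: Mode = 13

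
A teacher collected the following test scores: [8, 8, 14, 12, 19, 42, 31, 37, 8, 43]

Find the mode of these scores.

8

Step 1: Count the frequency of each value:
  8: appears 3 time(s)
  12: appears 1 time(s)
  14: appears 1 time(s)
  19: appears 1 time(s)
  31: appears 1 time(s)
  37: appears 1 time(s)
  42: appears 1 time(s)
  43: appears 1 time(s)
Step 2: The value 8 appears most frequently (3 times).
Step 3: Mode = 8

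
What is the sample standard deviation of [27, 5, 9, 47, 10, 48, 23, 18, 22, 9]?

15.3246

Step 1: Compute the mean: 21.8
Step 2: Sum of squared deviations from the mean: 2113.6
Step 3: Sample variance = 2113.6 / 9 = 234.8444
Step 4: Standard deviation = sqrt(234.8444) = 15.3246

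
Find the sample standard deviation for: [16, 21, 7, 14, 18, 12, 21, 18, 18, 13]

4.3665

Step 1: Compute the mean: 15.8
Step 2: Sum of squared deviations from the mean: 171.6
Step 3: Sample variance = 171.6 / 9 = 19.0667
Step 4: Standard deviation = sqrt(19.0667) = 4.3665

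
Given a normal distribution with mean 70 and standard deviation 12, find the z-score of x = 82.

1

Step 1: Recall the z-score formula: z = (x - mu) / sigma
Step 2: Substitute values: z = (82 - 70) / 12
Step 3: z = 12 / 12 = 1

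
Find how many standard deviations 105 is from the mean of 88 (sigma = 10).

1.7

Step 1: Recall the z-score formula: z = (x - mu) / sigma
Step 2: Substitute values: z = (105 - 88) / 10
Step 3: z = 17 / 10 = 1.7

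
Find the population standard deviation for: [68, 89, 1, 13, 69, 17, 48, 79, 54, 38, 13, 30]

27.8272

Step 1: Compute the mean: 43.25
Step 2: Sum of squared deviations from the mean: 9292.25
Step 3: Population variance = 9292.25 / 12 = 774.3542
Step 4: Standard deviation = sqrt(774.3542) = 27.8272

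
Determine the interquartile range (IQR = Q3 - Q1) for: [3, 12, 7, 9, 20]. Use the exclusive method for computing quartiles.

11

Step 1: Sort the data: [3, 7, 9, 12, 20]
Step 2: n = 5
Step 3: Using the exclusive quartile method:
  Q1 = 5
  Q2 (median) = 9
  Q3 = 16
  IQR = Q3 - Q1 = 16 - 5 = 11
Step 4: IQR = 11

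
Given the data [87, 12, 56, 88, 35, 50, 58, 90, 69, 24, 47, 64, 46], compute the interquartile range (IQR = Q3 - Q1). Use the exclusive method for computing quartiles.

37.5

Step 1: Sort the data: [12, 24, 35, 46, 47, 50, 56, 58, 64, 69, 87, 88, 90]
Step 2: n = 13
Step 3: Using the exclusive quartile method:
  Q1 = 40.5
  Q2 (median) = 56
  Q3 = 78
  IQR = Q3 - Q1 = 78 - 40.5 = 37.5
Step 4: IQR = 37.5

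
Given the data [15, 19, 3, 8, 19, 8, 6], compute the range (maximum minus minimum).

16

Step 1: Identify the maximum value: max = 19
Step 2: Identify the minimum value: min = 3
Step 3: Range = max - min = 19 - 3 = 16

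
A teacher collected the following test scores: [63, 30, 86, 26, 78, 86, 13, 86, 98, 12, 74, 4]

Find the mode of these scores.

86

Step 1: Count the frequency of each value:
  4: appears 1 time(s)
  12: appears 1 time(s)
  13: appears 1 time(s)
  26: appears 1 time(s)
  30: appears 1 time(s)
  63: appears 1 time(s)
  74: appears 1 time(s)
  78: appears 1 time(s)
  86: appears 3 time(s)
  98: appears 1 time(s)
Step 2: The value 86 appears most frequently (3 times).
Step 3: Mode = 86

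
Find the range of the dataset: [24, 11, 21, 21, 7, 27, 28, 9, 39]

32

Step 1: Identify the maximum value: max = 39
Step 2: Identify the minimum value: min = 7
Step 3: Range = max - min = 39 - 7 = 32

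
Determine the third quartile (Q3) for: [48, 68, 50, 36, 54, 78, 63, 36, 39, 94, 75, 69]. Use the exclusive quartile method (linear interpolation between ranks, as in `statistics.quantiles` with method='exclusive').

73.5

Step 1: Sort the data: [36, 36, 39, 48, 50, 54, 63, 68, 69, 75, 78, 94]
Step 2: n = 12
Step 3: Using the exclusive quartile method:
  Q1 = 41.25
  Q2 (median) = 58.5
  Q3 = 73.5
  IQR = Q3 - Q1 = 73.5 - 41.25 = 32.25
Step 4: Q3 = 73.5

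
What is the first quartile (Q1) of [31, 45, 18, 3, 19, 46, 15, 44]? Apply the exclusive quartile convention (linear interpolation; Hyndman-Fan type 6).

15.75

Step 1: Sort the data: [3, 15, 18, 19, 31, 44, 45, 46]
Step 2: n = 8
Step 3: Using the exclusive quartile method:
  Q1 = 15.75
  Q2 (median) = 25
  Q3 = 44.75
  IQR = Q3 - Q1 = 44.75 - 15.75 = 29
Step 4: Q1 = 15.75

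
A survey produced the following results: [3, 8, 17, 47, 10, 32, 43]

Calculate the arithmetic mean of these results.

22.8571

Step 1: Sum all values: 3 + 8 + 17 + 47 + 10 + 32 + 43 = 160
Step 2: Count the number of values: n = 7
Step 3: Mean = sum / n = 160 / 7 = 22.8571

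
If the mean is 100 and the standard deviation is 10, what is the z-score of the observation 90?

-1

Step 1: Recall the z-score formula: z = (x - mu) / sigma
Step 2: Substitute values: z = (90 - 100) / 10
Step 3: z = -10 / 10 = -1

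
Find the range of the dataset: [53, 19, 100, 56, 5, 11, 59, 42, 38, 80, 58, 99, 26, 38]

95

Step 1: Identify the maximum value: max = 100
Step 2: Identify the minimum value: min = 5
Step 3: Range = max - min = 100 - 5 = 95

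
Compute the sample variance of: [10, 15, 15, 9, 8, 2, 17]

27.1429

Step 1: Compute the mean: (10 + 15 + 15 + 9 + 8 + 2 + 17) / 7 = 10.8571
Step 2: Compute squared deviations from the mean:
  (10 - 10.8571)^2 = 0.7347
  (15 - 10.8571)^2 = 17.1633
  (15 - 10.8571)^2 = 17.1633
  (9 - 10.8571)^2 = 3.449
  (8 - 10.8571)^2 = 8.1633
  (2 - 10.8571)^2 = 78.449
  (17 - 10.8571)^2 = 37.7347
Step 3: Sum of squared deviations = 162.8571
Step 4: Sample variance = 162.8571 / 6 = 27.1429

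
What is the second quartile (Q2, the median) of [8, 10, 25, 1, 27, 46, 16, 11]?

13.5

Step 1: Sort the data: [1, 8, 10, 11, 16, 25, 27, 46]
Step 2: n = 8
Step 3: Q2 is the median. Since n is even, it is the average of the values at positions 4 and 5:
  Q2 = (11 + 16) / 2 = 13.5
Step 4: Q2 = 13.5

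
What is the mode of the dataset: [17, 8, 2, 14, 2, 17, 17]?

17

Step 1: Count the frequency of each value:
  2: appears 2 time(s)
  8: appears 1 time(s)
  14: appears 1 time(s)
  17: appears 3 time(s)
Step 2: The value 17 appears most frequently (3 times).
Step 3: Mode = 17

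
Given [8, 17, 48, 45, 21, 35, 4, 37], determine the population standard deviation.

15.632

Step 1: Compute the mean: 26.875
Step 2: Sum of squared deviations from the mean: 1954.875
Step 3: Population variance = 1954.875 / 8 = 244.3594
Step 4: Standard deviation = sqrt(244.3594) = 15.632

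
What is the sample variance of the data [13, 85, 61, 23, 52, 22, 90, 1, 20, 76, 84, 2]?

1168.0833

Step 1: Compute the mean: (13 + 85 + 61 + 23 + 52 + 22 + 90 + 1 + 20 + 76 + 84 + 2) / 12 = 44.0833
Step 2: Compute squared deviations from the mean:
  (13 - 44.0833)^2 = 966.1736
  (85 - 44.0833)^2 = 1674.1736
  (61 - 44.0833)^2 = 286.1736
  (23 - 44.0833)^2 = 444.5069
  (52 - 44.0833)^2 = 62.6736
  (22 - 44.0833)^2 = 487.6736
  (90 - 44.0833)^2 = 2108.3403
  (1 - 44.0833)^2 = 1856.1736
  (20 - 44.0833)^2 = 580.0069
  (76 - 44.0833)^2 = 1018.6736
  (84 - 44.0833)^2 = 1593.3403
  (2 - 44.0833)^2 = 1771.0069
Step 3: Sum of squared deviations = 12848.9167
Step 4: Sample variance = 12848.9167 / 11 = 1168.0833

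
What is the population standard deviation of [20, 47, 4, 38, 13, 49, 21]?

16.0966

Step 1: Compute the mean: 27.4286
Step 2: Sum of squared deviations from the mean: 1813.7143
Step 3: Population variance = 1813.7143 / 7 = 259.102
Step 4: Standard deviation = sqrt(259.102) = 16.0966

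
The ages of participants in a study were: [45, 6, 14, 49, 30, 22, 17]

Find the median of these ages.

22

Step 1: Sort the data in ascending order: [6, 14, 17, 22, 30, 45, 49]
Step 2: The number of values is n = 7.
Step 3: Since n is odd, the median is the middle value at position 4: 22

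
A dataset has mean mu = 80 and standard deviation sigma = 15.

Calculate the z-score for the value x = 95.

1

Step 1: Recall the z-score formula: z = (x - mu) / sigma
Step 2: Substitute values: z = (95 - 80) / 15
Step 3: z = 15 / 15 = 1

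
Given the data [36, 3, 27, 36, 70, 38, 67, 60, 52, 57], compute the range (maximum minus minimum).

67

Step 1: Identify the maximum value: max = 70
Step 2: Identify the minimum value: min = 3
Step 3: Range = max - min = 70 - 3 = 67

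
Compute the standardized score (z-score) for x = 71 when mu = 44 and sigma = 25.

1.08

Step 1: Recall the z-score formula: z = (x - mu) / sigma
Step 2: Substitute values: z = (71 - 44) / 25
Step 3: z = 27 / 25 = 1.08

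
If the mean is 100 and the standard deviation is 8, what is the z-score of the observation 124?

3

Step 1: Recall the z-score formula: z = (x - mu) / sigma
Step 2: Substitute values: z = (124 - 100) / 8
Step 3: z = 24 / 8 = 3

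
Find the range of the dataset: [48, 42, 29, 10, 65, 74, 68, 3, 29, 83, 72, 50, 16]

80

Step 1: Identify the maximum value: max = 83
Step 2: Identify the minimum value: min = 3
Step 3: Range = max - min = 83 - 3 = 80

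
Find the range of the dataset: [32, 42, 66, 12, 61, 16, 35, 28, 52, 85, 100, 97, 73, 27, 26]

88

Step 1: Identify the maximum value: max = 100
Step 2: Identify the minimum value: min = 12
Step 3: Range = max - min = 100 - 12 = 88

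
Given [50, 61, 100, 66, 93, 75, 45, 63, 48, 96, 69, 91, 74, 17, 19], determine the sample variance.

656.6952

Step 1: Compute the mean: (50 + 61 + 100 + 66 + 93 + 75 + 45 + 63 + 48 + 96 + 69 + 91 + 74 + 17 + 19) / 15 = 64.4667
Step 2: Compute squared deviations from the mean:
  (50 - 64.4667)^2 = 209.2844
  (61 - 64.4667)^2 = 12.0178
  (100 - 64.4667)^2 = 1262.6178
  (66 - 64.4667)^2 = 2.3511
  (93 - 64.4667)^2 = 814.1511
  (75 - 64.4667)^2 = 110.9511
  (45 - 64.4667)^2 = 378.9511
  (63 - 64.4667)^2 = 2.1511
  (48 - 64.4667)^2 = 271.1511
  (96 - 64.4667)^2 = 994.3511
  (69 - 64.4667)^2 = 20.5511
  (91 - 64.4667)^2 = 704.0178
  (74 - 64.4667)^2 = 90.8844
  (17 - 64.4667)^2 = 2253.0844
  (19 - 64.4667)^2 = 2067.2178
Step 3: Sum of squared deviations = 9193.7333
Step 4: Sample variance = 9193.7333 / 14 = 656.6952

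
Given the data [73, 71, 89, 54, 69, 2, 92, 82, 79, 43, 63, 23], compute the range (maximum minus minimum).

90

Step 1: Identify the maximum value: max = 92
Step 2: Identify the minimum value: min = 2
Step 3: Range = max - min = 92 - 2 = 90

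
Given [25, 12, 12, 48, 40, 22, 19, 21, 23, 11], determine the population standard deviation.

11.507

Step 1: Compute the mean: 23.3
Step 2: Sum of squared deviations from the mean: 1324.1
Step 3: Population variance = 1324.1 / 10 = 132.41
Step 4: Standard deviation = sqrt(132.41) = 11.507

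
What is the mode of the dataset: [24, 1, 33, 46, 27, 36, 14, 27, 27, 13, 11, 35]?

27

Step 1: Count the frequency of each value:
  1: appears 1 time(s)
  11: appears 1 time(s)
  13: appears 1 time(s)
  14: appears 1 time(s)
  24: appears 1 time(s)
  27: appears 3 time(s)
  33: appears 1 time(s)
  35: appears 1 time(s)
  36: appears 1 time(s)
  46: appears 1 time(s)
Step 2: The value 27 appears most frequently (3 times).
Step 3: Mode = 27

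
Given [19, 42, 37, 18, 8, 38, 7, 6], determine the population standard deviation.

14.0662

Step 1: Compute the mean: 21.875
Step 2: Sum of squared deviations from the mean: 1582.875
Step 3: Population variance = 1582.875 / 8 = 197.8594
Step 4: Standard deviation = sqrt(197.8594) = 14.0662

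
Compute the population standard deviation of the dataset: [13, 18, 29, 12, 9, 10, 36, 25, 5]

9.8106

Step 1: Compute the mean: 17.4444
Step 2: Sum of squared deviations from the mean: 866.2222
Step 3: Population variance = 866.2222 / 9 = 96.2469
Step 4: Standard deviation = sqrt(96.2469) = 9.8106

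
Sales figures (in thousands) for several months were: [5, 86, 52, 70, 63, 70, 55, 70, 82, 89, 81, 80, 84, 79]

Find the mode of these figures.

70

Step 1: Count the frequency of each value:
  5: appears 1 time(s)
  52: appears 1 time(s)
  55: appears 1 time(s)
  63: appears 1 time(s)
  70: appears 3 time(s)
  79: appears 1 time(s)
  80: appears 1 time(s)
  81: appears 1 time(s)
  82: appears 1 time(s)
  84: appears 1 time(s)
  86: appears 1 time(s)
  89: appears 1 time(s)
Step 2: The value 70 appears most frequently (3 times).
Step 3: Mode = 70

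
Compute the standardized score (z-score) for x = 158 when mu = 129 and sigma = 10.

2.9

Step 1: Recall the z-score formula: z = (x - mu) / sigma
Step 2: Substitute values: z = (158 - 129) / 10
Step 3: z = 29 / 10 = 2.9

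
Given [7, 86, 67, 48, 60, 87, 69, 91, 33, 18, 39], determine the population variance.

737.0909

Step 1: Compute the mean: (7 + 86 + 67 + 48 + 60 + 87 + 69 + 91 + 33 + 18 + 39) / 11 = 55
Step 2: Compute squared deviations from the mean:
  (7 - 55)^2 = 2304
  (86 - 55)^2 = 961
  (67 - 55)^2 = 144
  (48 - 55)^2 = 49
  (60 - 55)^2 = 25
  (87 - 55)^2 = 1024
  (69 - 55)^2 = 196
  (91 - 55)^2 = 1296
  (33 - 55)^2 = 484
  (18 - 55)^2 = 1369
  (39 - 55)^2 = 256
Step 3: Sum of squared deviations = 8108
Step 4: Population variance = 8108 / 11 = 737.0909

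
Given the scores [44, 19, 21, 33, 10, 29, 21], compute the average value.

25.2857

Step 1: Sum all values: 44 + 19 + 21 + 33 + 10 + 29 + 21 = 177
Step 2: Count the number of values: n = 7
Step 3: Mean = sum / n = 177 / 7 = 25.2857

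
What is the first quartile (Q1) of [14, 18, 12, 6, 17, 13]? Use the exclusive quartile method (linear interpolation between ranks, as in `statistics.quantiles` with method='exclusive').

10.5

Step 1: Sort the data: [6, 12, 13, 14, 17, 18]
Step 2: n = 6
Step 3: Using the exclusive quartile method:
  Q1 = 10.5
  Q2 (median) = 13.5
  Q3 = 17.25
  IQR = Q3 - Q1 = 17.25 - 10.5 = 6.75
Step 4: Q1 = 10.5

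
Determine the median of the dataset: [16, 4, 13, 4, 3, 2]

4

Step 1: Sort the data in ascending order: [2, 3, 4, 4, 13, 16]
Step 2: The number of values is n = 6.
Step 3: Since n is even, the median is the average of positions 3 and 4:
  Median = (4 + 4) / 2 = 4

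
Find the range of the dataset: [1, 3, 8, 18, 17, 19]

18

Step 1: Identify the maximum value: max = 19
Step 2: Identify the minimum value: min = 1
Step 3: Range = max - min = 19 - 1 = 18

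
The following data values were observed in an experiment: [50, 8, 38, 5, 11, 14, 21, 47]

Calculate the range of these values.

45

Step 1: Identify the maximum value: max = 50
Step 2: Identify the minimum value: min = 5
Step 3: Range = max - min = 50 - 5 = 45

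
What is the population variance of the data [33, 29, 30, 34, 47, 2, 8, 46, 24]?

204.7654

Step 1: Compute the mean: (33 + 29 + 30 + 34 + 47 + 2 + 8 + 46 + 24) / 9 = 28.1111
Step 2: Compute squared deviations from the mean:
  (33 - 28.1111)^2 = 23.9012
  (29 - 28.1111)^2 = 0.7901
  (30 - 28.1111)^2 = 3.5679
  (34 - 28.1111)^2 = 34.679
  (47 - 28.1111)^2 = 356.7901
  (2 - 28.1111)^2 = 681.7901
  (8 - 28.1111)^2 = 404.4568
  (46 - 28.1111)^2 = 320.0123
  (24 - 28.1111)^2 = 16.9012
Step 3: Sum of squared deviations = 1842.8889
Step 4: Population variance = 1842.8889 / 9 = 204.7654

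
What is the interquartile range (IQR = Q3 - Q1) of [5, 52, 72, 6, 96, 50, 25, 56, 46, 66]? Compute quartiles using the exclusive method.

47.25

Step 1: Sort the data: [5, 6, 25, 46, 50, 52, 56, 66, 72, 96]
Step 2: n = 10
Step 3: Using the exclusive quartile method:
  Q1 = 20.25
  Q2 (median) = 51
  Q3 = 67.5
  IQR = Q3 - Q1 = 67.5 - 20.25 = 47.25
Step 4: IQR = 47.25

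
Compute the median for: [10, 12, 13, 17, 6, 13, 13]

13

Step 1: Sort the data in ascending order: [6, 10, 12, 13, 13, 13, 17]
Step 2: The number of values is n = 7.
Step 3: Since n is odd, the median is the middle value at position 4: 13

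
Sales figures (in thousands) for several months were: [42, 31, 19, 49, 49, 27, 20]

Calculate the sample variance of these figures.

165.4762

Step 1: Compute the mean: (42 + 31 + 19 + 49 + 49 + 27 + 20) / 7 = 33.8571
Step 2: Compute squared deviations from the mean:
  (42 - 33.8571)^2 = 66.3061
  (31 - 33.8571)^2 = 8.1633
  (19 - 33.8571)^2 = 220.7347
  (49 - 33.8571)^2 = 229.3061
  (49 - 33.8571)^2 = 229.3061
  (27 - 33.8571)^2 = 47.0204
  (20 - 33.8571)^2 = 192.0204
Step 3: Sum of squared deviations = 992.8571
Step 4: Sample variance = 992.8571 / 6 = 165.4762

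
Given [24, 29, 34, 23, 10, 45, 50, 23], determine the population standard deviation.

12.1218

Step 1: Compute the mean: 29.75
Step 2: Sum of squared deviations from the mean: 1175.5
Step 3: Population variance = 1175.5 / 8 = 146.9375
Step 4: Standard deviation = sqrt(146.9375) = 12.1218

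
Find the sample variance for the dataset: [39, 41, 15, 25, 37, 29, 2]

202.8095

Step 1: Compute the mean: (39 + 41 + 15 + 25 + 37 + 29 + 2) / 7 = 26.8571
Step 2: Compute squared deviations from the mean:
  (39 - 26.8571)^2 = 147.449
  (41 - 26.8571)^2 = 200.0204
  (15 - 26.8571)^2 = 140.5918
  (25 - 26.8571)^2 = 3.449
  (37 - 26.8571)^2 = 102.8776
  (29 - 26.8571)^2 = 4.5918
  (2 - 26.8571)^2 = 617.8776
Step 3: Sum of squared deviations = 1216.8571
Step 4: Sample variance = 1216.8571 / 6 = 202.8095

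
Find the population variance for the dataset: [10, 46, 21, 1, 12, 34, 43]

260.4082

Step 1: Compute the mean: (10 + 46 + 21 + 1 + 12 + 34 + 43) / 7 = 23.8571
Step 2: Compute squared deviations from the mean:
  (10 - 23.8571)^2 = 192.0204
  (46 - 23.8571)^2 = 490.3061
  (21 - 23.8571)^2 = 8.1633
  (1 - 23.8571)^2 = 522.449
  (12 - 23.8571)^2 = 140.5918
  (34 - 23.8571)^2 = 102.8776
  (43 - 23.8571)^2 = 366.449
Step 3: Sum of squared deviations = 1822.8571
Step 4: Population variance = 1822.8571 / 7 = 260.4082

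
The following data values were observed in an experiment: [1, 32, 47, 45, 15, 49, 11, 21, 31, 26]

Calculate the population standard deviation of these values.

15.348

Step 1: Compute the mean: 27.8
Step 2: Sum of squared deviations from the mean: 2355.6
Step 3: Population variance = 2355.6 / 10 = 235.56
Step 4: Standard deviation = sqrt(235.56) = 15.348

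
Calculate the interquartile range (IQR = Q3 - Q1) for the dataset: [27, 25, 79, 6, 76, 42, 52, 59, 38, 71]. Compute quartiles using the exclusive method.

45.75

Step 1: Sort the data: [6, 25, 27, 38, 42, 52, 59, 71, 76, 79]
Step 2: n = 10
Step 3: Using the exclusive quartile method:
  Q1 = 26.5
  Q2 (median) = 47
  Q3 = 72.25
  IQR = Q3 - Q1 = 72.25 - 26.5 = 45.75
Step 4: IQR = 45.75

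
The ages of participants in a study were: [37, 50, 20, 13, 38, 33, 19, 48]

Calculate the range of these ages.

37

Step 1: Identify the maximum value: max = 50
Step 2: Identify the minimum value: min = 13
Step 3: Range = max - min = 50 - 13 = 37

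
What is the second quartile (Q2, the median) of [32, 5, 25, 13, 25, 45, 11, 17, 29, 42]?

25

Step 1: Sort the data: [5, 11, 13, 17, 25, 25, 29, 32, 42, 45]
Step 2: n = 10
Step 3: Q2 is the median. Since n is even, it is the average of the values at positions 5 and 6:
  Q2 = (25 + 25) / 2 = 25
Step 4: Q2 = 25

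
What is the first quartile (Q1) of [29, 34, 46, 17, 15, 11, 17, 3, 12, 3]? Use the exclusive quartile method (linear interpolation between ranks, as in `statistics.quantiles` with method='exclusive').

9

Step 1: Sort the data: [3, 3, 11, 12, 15, 17, 17, 29, 34, 46]
Step 2: n = 10
Step 3: Using the exclusive quartile method:
  Q1 = 9
  Q2 (median) = 16
  Q3 = 30.25
  IQR = Q3 - Q1 = 30.25 - 9 = 21.25
Step 4: Q1 = 9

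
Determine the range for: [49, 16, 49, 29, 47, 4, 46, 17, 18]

45

Step 1: Identify the maximum value: max = 49
Step 2: Identify the minimum value: min = 4
Step 3: Range = max - min = 49 - 4 = 45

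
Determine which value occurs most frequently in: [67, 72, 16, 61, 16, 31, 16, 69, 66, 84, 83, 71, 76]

16

Step 1: Count the frequency of each value:
  16: appears 3 time(s)
  31: appears 1 time(s)
  61: appears 1 time(s)
  66: appears 1 time(s)
  67: appears 1 time(s)
  69: appears 1 time(s)
  71: appears 1 time(s)
  72: appears 1 time(s)
  76: appears 1 time(s)
  83: appears 1 time(s)
  84: appears 1 time(s)
Step 2: The value 16 appears most frequently (3 times).
Step 3: Mode = 16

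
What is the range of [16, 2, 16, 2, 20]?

18

Step 1: Identify the maximum value: max = 20
Step 2: Identify the minimum value: min = 2
Step 3: Range = max - min = 20 - 2 = 18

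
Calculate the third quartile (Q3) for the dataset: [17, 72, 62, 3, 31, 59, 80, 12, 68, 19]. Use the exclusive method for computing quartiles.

69

Step 1: Sort the data: [3, 12, 17, 19, 31, 59, 62, 68, 72, 80]
Step 2: n = 10
Step 3: Using the exclusive quartile method:
  Q1 = 15.75
  Q2 (median) = 45
  Q3 = 69
  IQR = Q3 - Q1 = 69 - 15.75 = 53.25
Step 4: Q3 = 69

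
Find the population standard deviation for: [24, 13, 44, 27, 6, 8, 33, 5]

13.3417

Step 1: Compute the mean: 20
Step 2: Sum of squared deviations from the mean: 1424
Step 3: Population variance = 1424 / 8 = 178
Step 4: Standard deviation = sqrt(178) = 13.3417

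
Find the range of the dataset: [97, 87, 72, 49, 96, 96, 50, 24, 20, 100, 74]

80

Step 1: Identify the maximum value: max = 100
Step 2: Identify the minimum value: min = 20
Step 3: Range = max - min = 100 - 20 = 80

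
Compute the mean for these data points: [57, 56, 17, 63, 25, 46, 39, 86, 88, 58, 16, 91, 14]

50.4615

Step 1: Sum all values: 57 + 56 + 17 + 63 + 25 + 46 + 39 + 86 + 88 + 58 + 16 + 91 + 14 = 656
Step 2: Count the number of values: n = 13
Step 3: Mean = sum / n = 656 / 13 = 50.4615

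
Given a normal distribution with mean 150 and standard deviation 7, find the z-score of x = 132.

-2.5714

Step 1: Recall the z-score formula: z = (x - mu) / sigma
Step 2: Substitute values: z = (132 - 150) / 7
Step 3: z = -18 / 7 = -2.5714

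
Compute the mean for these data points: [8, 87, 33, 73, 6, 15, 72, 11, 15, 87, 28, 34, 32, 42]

38.7857

Step 1: Sum all values: 8 + 87 + 33 + 73 + 6 + 15 + 72 + 11 + 15 + 87 + 28 + 34 + 32 + 42 = 543
Step 2: Count the number of values: n = 14
Step 3: Mean = sum / n = 543 / 14 = 38.7857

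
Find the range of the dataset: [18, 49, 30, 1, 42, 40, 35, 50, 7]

49

Step 1: Identify the maximum value: max = 50
Step 2: Identify the minimum value: min = 1
Step 3: Range = max - min = 50 - 1 = 49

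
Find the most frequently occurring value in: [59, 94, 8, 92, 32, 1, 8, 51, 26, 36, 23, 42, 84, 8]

8

Step 1: Count the frequency of each value:
  1: appears 1 time(s)
  8: appears 3 time(s)
  23: appears 1 time(s)
  26: appears 1 time(s)
  32: appears 1 time(s)
  36: appears 1 time(s)
  42: appears 1 time(s)
  51: appears 1 time(s)
  59: appears 1 time(s)
  84: appears 1 time(s)
  92: appears 1 time(s)
  94: appears 1 time(s)
Step 2: The value 8 appears most frequently (3 times).
Step 3: Mode = 8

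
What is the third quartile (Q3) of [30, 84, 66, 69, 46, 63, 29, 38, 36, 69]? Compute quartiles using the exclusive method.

69

Step 1: Sort the data: [29, 30, 36, 38, 46, 63, 66, 69, 69, 84]
Step 2: n = 10
Step 3: Using the exclusive quartile method:
  Q1 = 34.5
  Q2 (median) = 54.5
  Q3 = 69
  IQR = Q3 - Q1 = 69 - 34.5 = 34.5
Step 4: Q3 = 69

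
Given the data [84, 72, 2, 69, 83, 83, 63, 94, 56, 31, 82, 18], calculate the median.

70.5

Step 1: Sort the data in ascending order: [2, 18, 31, 56, 63, 69, 72, 82, 83, 83, 84, 94]
Step 2: The number of values is n = 12.
Step 3: Since n is even, the median is the average of positions 6 and 7:
  Median = (69 + 72) / 2 = 70.5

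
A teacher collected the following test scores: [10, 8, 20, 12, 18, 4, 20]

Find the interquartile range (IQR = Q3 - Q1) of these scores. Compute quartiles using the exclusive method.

12

Step 1: Sort the data: [4, 8, 10, 12, 18, 20, 20]
Step 2: n = 7
Step 3: Using the exclusive quartile method:
  Q1 = 8
  Q2 (median) = 12
  Q3 = 20
  IQR = Q3 - Q1 = 20 - 8 = 12
Step 4: IQR = 12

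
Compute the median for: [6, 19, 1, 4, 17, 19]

11.5

Step 1: Sort the data in ascending order: [1, 4, 6, 17, 19, 19]
Step 2: The number of values is n = 6.
Step 3: Since n is even, the median is the average of positions 3 and 4:
  Median = (6 + 17) / 2 = 11.5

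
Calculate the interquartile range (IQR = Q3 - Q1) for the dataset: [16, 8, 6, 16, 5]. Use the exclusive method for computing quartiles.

10.5

Step 1: Sort the data: [5, 6, 8, 16, 16]
Step 2: n = 5
Step 3: Using the exclusive quartile method:
  Q1 = 5.5
  Q2 (median) = 8
  Q3 = 16
  IQR = Q3 - Q1 = 16 - 5.5 = 10.5
Step 4: IQR = 10.5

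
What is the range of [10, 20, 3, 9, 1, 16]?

19

Step 1: Identify the maximum value: max = 20
Step 2: Identify the minimum value: min = 1
Step 3: Range = max - min = 20 - 1 = 19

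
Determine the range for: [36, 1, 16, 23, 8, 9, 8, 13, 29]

35

Step 1: Identify the maximum value: max = 36
Step 2: Identify the minimum value: min = 1
Step 3: Range = max - min = 36 - 1 = 35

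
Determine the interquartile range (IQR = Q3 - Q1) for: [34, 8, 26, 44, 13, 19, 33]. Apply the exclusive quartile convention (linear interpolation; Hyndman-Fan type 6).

21

Step 1: Sort the data: [8, 13, 19, 26, 33, 34, 44]
Step 2: n = 7
Step 3: Using the exclusive quartile method:
  Q1 = 13
  Q2 (median) = 26
  Q3 = 34
  IQR = Q3 - Q1 = 34 - 13 = 21
Step 4: IQR = 21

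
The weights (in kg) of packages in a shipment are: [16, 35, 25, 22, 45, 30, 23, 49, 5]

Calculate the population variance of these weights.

169.5062

Step 1: Compute the mean: (16 + 35 + 25 + 22 + 45 + 30 + 23 + 49 + 5) / 9 = 27.7778
Step 2: Compute squared deviations from the mean:
  (16 - 27.7778)^2 = 138.716
  (35 - 27.7778)^2 = 52.1605
  (25 - 27.7778)^2 = 7.716
  (22 - 27.7778)^2 = 33.3827
  (45 - 27.7778)^2 = 296.6049
  (30 - 27.7778)^2 = 4.9383
  (23 - 27.7778)^2 = 22.8272
  (49 - 27.7778)^2 = 450.3827
  (5 - 27.7778)^2 = 518.8272
Step 3: Sum of squared deviations = 1525.5556
Step 4: Population variance = 1525.5556 / 9 = 169.5062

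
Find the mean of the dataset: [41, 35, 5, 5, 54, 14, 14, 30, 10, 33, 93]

30.3636

Step 1: Sum all values: 41 + 35 + 5 + 5 + 54 + 14 + 14 + 30 + 10 + 33 + 93 = 334
Step 2: Count the number of values: n = 11
Step 3: Mean = sum / n = 334 / 11 = 30.3636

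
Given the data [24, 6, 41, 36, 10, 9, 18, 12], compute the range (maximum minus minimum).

35

Step 1: Identify the maximum value: max = 41
Step 2: Identify the minimum value: min = 6
Step 3: Range = max - min = 41 - 6 = 35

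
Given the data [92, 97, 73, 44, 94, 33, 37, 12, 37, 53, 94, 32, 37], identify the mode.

37

Step 1: Count the frequency of each value:
  12: appears 1 time(s)
  32: appears 1 time(s)
  33: appears 1 time(s)
  37: appears 3 time(s)
  44: appears 1 time(s)
  53: appears 1 time(s)
  73: appears 1 time(s)
  92: appears 1 time(s)
  94: appears 2 time(s)
  97: appears 1 time(s)
Step 2: The value 37 appears most frequently (3 times).
Step 3: Mode = 37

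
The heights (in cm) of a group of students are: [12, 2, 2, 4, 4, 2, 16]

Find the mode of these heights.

2

Step 1: Count the frequency of each value:
  2: appears 3 time(s)
  4: appears 2 time(s)
  12: appears 1 time(s)
  16: appears 1 time(s)
Step 2: The value 2 appears most frequently (3 times).
Step 3: Mode = 2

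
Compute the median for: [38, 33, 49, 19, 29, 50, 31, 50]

35.5

Step 1: Sort the data in ascending order: [19, 29, 31, 33, 38, 49, 50, 50]
Step 2: The number of values is n = 8.
Step 3: Since n is even, the median is the average of positions 4 and 5:
  Median = (33 + 38) / 2 = 35.5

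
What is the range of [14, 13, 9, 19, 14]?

10

Step 1: Identify the maximum value: max = 19
Step 2: Identify the minimum value: min = 9
Step 3: Range = max - min = 19 - 9 = 10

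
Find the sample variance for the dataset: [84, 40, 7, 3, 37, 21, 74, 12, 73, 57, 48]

812.2727

Step 1: Compute the mean: (84 + 40 + 7 + 3 + 37 + 21 + 74 + 12 + 73 + 57 + 48) / 11 = 41.4545
Step 2: Compute squared deviations from the mean:
  (84 - 41.4545)^2 = 1810.1157
  (40 - 41.4545)^2 = 2.1157
  (7 - 41.4545)^2 = 1187.1157
  (3 - 41.4545)^2 = 1478.7521
  (37 - 41.4545)^2 = 19.843
  (21 - 41.4545)^2 = 418.3884
  (74 - 41.4545)^2 = 1059.2066
  (12 - 41.4545)^2 = 867.5702
  (73 - 41.4545)^2 = 995.1157
  (57 - 41.4545)^2 = 241.6612
  (48 - 41.4545)^2 = 42.843
Step 3: Sum of squared deviations = 8122.7273
Step 4: Sample variance = 8122.7273 / 10 = 812.2727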